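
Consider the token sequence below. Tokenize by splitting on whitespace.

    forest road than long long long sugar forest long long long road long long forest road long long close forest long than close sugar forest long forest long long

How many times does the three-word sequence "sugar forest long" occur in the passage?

Scanning the 27 overlapping trigram windows for "sugar forest long":
  position 7–9: sugar forest long
  position 24–26: sugar forest long

2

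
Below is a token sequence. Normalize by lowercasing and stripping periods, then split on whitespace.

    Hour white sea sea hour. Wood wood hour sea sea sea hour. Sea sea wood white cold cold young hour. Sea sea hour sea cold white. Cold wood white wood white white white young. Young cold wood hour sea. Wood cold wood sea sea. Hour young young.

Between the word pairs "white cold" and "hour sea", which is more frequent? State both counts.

"hour sea" (5 vs 2)

"white cold": 2 occurrences
"hour sea": 5 occurrences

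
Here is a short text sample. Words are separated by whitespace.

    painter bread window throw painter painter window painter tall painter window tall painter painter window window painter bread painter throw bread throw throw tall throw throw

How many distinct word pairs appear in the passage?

26 tokens → 25 bigram windows in total.
Repeated bigrams (each contributes count−1 duplicates):
  painter window: 3
  painter bread: 2
  painter painter: 2
  tall painter: 2
  throw throw: 2
  window painter: 2
7 duplicate windows → 25 − 7 = 18 distinct.

18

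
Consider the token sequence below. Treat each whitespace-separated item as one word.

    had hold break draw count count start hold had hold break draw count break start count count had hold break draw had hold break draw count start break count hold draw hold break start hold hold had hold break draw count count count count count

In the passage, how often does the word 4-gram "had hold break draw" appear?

5

Scanning the 42 overlapping 4-gram windows for "had hold break draw":
  position 1–4: had hold break draw
  position 9–12: had hold break draw
  position 18–21: had hold break draw
  position 22–25: had hold break draw
  position 37–40: had hold break draw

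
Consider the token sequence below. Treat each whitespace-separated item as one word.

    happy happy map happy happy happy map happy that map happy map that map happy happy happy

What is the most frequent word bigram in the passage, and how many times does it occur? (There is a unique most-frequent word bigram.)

"happy happy", 5 times

Bigram frequencies (highest first):
  happy happy: 5
  map happy: 4
  happy map: 3
  that map: 2
  happy that: 1
  map that: 1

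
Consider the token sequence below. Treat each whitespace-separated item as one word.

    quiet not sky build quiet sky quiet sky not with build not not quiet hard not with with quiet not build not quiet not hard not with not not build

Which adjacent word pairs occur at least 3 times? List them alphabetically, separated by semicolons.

not with; quiet not

Bigram counts meeting the condition (at least 3 times):
  not with: 3
  quiet not: 3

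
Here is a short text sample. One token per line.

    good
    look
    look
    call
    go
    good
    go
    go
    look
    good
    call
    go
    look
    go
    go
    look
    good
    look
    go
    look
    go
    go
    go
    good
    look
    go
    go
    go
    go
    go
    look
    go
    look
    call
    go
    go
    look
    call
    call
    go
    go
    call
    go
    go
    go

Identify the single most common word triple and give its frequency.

Trigram frequencies (highest first):
  go go go: 5
  go go look: 4
  go look go: 3
  look go go: 3
  call go go: 3
  look call go: 2
  … (19 more, each ≤ 2)

"go go go", 5 times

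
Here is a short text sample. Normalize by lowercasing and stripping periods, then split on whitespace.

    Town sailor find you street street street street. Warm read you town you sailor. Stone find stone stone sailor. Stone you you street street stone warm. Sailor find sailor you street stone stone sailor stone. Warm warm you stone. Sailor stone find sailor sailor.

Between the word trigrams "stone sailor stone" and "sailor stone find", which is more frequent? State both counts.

"stone sailor stone" (3 vs 2)

"stone sailor stone": 3 occurrences
"sailor stone find": 2 occurrences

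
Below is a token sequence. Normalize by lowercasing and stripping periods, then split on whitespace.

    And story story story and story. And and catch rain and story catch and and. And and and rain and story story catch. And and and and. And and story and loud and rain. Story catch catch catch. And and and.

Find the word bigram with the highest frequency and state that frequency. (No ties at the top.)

Bigram frequencies (highest first):
  and and: 12
  and story: 5
  story story: 3
  story and: 3
  story catch: 3
  catch and: 3
  … (8 more, each ≤ 2)

"and and", 12 times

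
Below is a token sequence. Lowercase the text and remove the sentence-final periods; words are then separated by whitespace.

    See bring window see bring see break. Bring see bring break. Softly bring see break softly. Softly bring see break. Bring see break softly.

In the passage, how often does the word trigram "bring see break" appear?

4

Scanning the 22 overlapping trigram windows for "bring see break":
  position 5–7: bring see break
  position 13–15: bring see break
  position 18–20: bring see break
  position 21–23: bring see break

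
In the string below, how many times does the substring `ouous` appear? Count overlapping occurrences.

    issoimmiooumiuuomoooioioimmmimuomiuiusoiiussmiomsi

0

Sliding a length-5 window over the 50 characters (46 positions):
  (no match at any position)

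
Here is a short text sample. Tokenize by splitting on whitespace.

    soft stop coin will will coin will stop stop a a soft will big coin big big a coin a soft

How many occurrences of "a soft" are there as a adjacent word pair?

Scanning the 20 overlapping bigram windows for "a soft":
  position 11–12: a soft
  position 20–21: a soft

2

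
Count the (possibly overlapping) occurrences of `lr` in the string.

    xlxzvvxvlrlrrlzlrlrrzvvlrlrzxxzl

6

Sliding a length-2 window over the 32 characters (31 positions):
  position 9–10: lr
  position 11–12: lr
  position 16–17: lr
  position 18–19: lr
  position 24–25: lr
  position 26–27: lr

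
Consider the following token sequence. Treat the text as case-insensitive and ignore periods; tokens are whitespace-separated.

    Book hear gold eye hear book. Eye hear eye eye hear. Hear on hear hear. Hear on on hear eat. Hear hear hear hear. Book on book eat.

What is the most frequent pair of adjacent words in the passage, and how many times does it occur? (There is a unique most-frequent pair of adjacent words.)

Bigram frequencies (highest first):
  hear hear: 6
  eye hear: 3
  hear book: 2
  hear on: 2
  on hear: 2
  book hear: 1
  … (11 more, each ≤ 1)

"hear hear", 6 times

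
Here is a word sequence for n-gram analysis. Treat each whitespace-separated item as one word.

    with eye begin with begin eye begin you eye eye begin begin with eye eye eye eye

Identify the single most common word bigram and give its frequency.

"eye eye", 4 times

Bigram frequencies (highest first):
  eye eye: 4
  eye begin: 3
  with eye: 2
  begin with: 2
  with begin: 1
  begin eye: 1
  … (3 more, each ≤ 1)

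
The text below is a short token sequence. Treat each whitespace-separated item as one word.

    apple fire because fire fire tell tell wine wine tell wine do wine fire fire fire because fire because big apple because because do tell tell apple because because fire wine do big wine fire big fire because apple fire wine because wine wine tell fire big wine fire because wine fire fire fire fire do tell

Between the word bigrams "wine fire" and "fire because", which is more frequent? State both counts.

"fire because" (5 vs 4)

"wine fire": 4 occurrences
"fire because": 5 occurrences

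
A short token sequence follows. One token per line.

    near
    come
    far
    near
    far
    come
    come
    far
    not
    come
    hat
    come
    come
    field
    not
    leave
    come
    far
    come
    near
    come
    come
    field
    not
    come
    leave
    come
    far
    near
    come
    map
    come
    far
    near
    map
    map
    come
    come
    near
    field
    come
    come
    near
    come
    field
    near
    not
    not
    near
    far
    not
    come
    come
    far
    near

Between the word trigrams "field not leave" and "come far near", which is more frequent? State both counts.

"come far near" (4 vs 1)

"field not leave": 1 occurrence
"come far near": 4 occurrences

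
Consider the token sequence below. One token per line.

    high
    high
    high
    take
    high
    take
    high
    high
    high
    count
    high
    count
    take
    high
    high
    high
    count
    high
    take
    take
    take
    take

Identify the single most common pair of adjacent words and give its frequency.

"high high", 6 times

Bigram frequencies (highest first):
  high high: 6
  high take: 3
  take high: 3
  high count: 3
  take take: 3
  count high: 2
  … (1 more, each ≤ 1)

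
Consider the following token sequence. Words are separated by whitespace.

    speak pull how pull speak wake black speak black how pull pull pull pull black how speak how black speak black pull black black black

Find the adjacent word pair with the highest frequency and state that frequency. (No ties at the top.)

"pull pull", 3 times

Bigram frequencies (highest first):
  pull pull: 3
  how pull: 2
  black speak: 2
  speak black: 2
  black how: 2
  pull black: 2
  … (10 more, each ≤ 2)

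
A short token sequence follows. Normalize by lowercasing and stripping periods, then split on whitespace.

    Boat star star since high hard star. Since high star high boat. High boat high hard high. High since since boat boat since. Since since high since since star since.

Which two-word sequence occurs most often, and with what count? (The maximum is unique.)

"since since", 4 times

Bigram frequencies (highest first):
  since since: 4
  star since: 3
  since high: 3
  high hard: 2
  high boat: 2
  boat high: 2
  … (12 more, each ≤ 2)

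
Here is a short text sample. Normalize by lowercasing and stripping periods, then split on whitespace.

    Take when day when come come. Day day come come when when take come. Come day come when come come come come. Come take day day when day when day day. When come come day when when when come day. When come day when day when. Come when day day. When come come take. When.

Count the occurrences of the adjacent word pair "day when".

9

Scanning the 54 overlapping bigram windows for "day when":
  position 3–4: day when
  position 26–27: day when
  position 28–29: day when
  position 31–32: day when
  position 35–36: day when
  position 40–41: day when
  position 43–44: day when
  position 45–46: day when
  position 50–51: day when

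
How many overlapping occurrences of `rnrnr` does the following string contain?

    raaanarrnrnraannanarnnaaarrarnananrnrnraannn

Sliding a length-5 window over the 44 characters (40 positions):
  position 8–12: rnrnr
  position 35–39: rnrnr

2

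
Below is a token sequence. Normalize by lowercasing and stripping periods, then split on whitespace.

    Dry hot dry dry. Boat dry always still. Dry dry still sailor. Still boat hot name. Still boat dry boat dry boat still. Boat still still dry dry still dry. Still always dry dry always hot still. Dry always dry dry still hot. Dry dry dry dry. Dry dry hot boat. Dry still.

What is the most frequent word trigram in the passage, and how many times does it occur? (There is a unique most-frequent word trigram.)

"dry dry dry", 4 times

Trigram frequencies (highest first):
  dry dry dry: 4
  dry dry still: 3
  hot dry dry: 2
  dry boat dry: 2
  still dry dry: 2
  boat dry boat: 2
  … (35 more, each ≤ 2)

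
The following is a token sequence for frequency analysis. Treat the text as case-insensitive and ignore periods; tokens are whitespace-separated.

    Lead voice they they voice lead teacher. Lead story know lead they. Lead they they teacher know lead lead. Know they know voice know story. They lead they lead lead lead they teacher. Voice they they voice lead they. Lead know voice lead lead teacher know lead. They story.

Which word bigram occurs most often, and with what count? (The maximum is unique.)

Bigram frequencies (highest first):
  lead they: 6
  they lead: 4
  lead lead: 4
  they they: 3
  voice lead: 3
  know lead: 3
  … (18 more, each ≤ 2)

"lead they", 6 times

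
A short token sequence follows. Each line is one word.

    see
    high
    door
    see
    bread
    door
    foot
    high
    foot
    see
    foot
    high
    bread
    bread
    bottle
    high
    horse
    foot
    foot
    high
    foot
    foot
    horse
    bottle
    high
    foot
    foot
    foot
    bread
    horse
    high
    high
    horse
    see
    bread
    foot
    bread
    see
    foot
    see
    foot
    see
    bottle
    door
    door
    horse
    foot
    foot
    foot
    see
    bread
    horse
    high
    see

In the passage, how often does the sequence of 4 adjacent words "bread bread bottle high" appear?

Scanning the 51 overlapping 4-gram windows for "bread bread bottle high":
  position 13–16: bread bread bottle high

1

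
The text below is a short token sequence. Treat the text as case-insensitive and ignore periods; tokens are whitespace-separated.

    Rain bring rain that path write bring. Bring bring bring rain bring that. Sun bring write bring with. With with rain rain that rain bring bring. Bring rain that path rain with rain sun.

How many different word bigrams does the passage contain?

34 tokens → 33 bigram windows in total.
Repeated bigrams (each contributes count−1 duplicates):
  bring bring: 5
  bring rain: 3
  rain bring: 3
  rain that: 3
  that path: 2
  with rain: 2
  with with: 2
  write bring: 2
14 duplicate windows → 33 − 14 = 19 distinct.

19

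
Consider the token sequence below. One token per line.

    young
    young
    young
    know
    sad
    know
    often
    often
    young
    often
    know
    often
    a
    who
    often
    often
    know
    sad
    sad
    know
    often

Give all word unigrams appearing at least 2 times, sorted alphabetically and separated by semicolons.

know; often; sad; young

Unigram counts meeting the condition (at least 2 times):
  know: 5
  often: 7
  sad: 3
  young: 4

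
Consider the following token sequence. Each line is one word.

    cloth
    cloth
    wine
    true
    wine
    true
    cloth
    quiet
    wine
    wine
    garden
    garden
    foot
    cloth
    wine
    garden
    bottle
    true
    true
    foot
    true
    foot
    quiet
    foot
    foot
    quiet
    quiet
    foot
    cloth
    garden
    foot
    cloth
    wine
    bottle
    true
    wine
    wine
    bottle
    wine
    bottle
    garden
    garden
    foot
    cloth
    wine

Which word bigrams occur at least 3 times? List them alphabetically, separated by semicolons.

Bigram counts meeting the condition (at least 3 times):
  cloth wine: 4
  foot cloth: 4
  garden foot: 3
  wine bottle: 3

cloth wine; foot cloth; garden foot; wine bottle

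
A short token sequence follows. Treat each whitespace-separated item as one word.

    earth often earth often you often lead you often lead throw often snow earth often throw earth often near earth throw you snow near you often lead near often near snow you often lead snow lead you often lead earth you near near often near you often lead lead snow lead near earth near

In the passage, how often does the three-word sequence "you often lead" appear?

6

Scanning the 52 overlapping trigram windows for "you often lead":
  position 5–7: you often lead
  position 8–10: you often lead
  position 25–27: you often lead
  position 32–34: you often lead
  position 37–39: you often lead
  position 46–48: you often lead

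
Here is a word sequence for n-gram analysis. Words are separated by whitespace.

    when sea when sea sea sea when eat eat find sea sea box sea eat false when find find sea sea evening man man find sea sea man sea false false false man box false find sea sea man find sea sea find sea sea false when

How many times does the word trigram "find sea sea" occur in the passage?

Scanning the 45 overlapping trigram windows for "find sea sea":
  position 10–12: find sea sea
  position 19–21: find sea sea
  position 25–27: find sea sea
  position 36–38: find sea sea
  position 40–42: find sea sea
  position 43–45: find sea sea

6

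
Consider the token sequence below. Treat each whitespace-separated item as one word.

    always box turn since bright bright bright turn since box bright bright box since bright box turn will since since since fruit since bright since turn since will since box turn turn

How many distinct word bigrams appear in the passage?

32 tokens → 31 bigram windows in total.
Repeated bigrams (each contributes count−1 duplicates):
  box turn: 3
  bright bright: 3
  since bright: 3
  turn since: 3
  bright box: 2
  since box: 2
  since since: 2
  will since: 2
12 duplicate windows → 31 − 12 = 19 distinct.

19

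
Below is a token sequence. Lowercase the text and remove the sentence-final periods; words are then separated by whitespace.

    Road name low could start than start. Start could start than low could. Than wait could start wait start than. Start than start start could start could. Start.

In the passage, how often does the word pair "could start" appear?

Scanning the 27 overlapping bigram windows for "could start":
  position 4–5: could start
  position 9–10: could start
  position 16–17: could start
  position 25–26: could start
  position 27–28: could start

5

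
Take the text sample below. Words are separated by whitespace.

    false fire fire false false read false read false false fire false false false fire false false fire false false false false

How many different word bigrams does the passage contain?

6

22 tokens → 21 bigram windows in total.
Repeated bigrams (each contributes count−1 duplicates):
  false false: 8
  false fire: 4
  fire false: 4
  false read: 2
  read false: 2
15 duplicate windows → 21 − 15 = 6 distinct.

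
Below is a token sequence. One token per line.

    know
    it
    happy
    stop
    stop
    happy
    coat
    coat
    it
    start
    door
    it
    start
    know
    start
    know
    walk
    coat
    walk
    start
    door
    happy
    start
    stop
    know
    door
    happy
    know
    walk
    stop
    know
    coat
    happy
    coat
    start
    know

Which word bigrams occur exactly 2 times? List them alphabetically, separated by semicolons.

Bigram counts meeting the condition (exactly 2 times):
  door happy: 2
  happy coat: 2
  it start: 2
  know walk: 2
  start door: 2
  stop know: 2

door happy; happy coat; it start; know walk; start door; stop know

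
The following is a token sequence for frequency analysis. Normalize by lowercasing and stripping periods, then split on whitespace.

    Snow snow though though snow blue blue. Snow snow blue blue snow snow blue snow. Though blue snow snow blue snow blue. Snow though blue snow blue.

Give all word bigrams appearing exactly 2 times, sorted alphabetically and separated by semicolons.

blue blue; though blue

Bigram counts meeting the condition (exactly 2 times):
  blue blue: 2
  though blue: 2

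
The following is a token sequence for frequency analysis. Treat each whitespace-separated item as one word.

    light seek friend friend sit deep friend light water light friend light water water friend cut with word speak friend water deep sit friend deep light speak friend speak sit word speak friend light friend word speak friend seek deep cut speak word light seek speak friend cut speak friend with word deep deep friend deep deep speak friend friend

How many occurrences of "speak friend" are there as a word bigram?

Scanning the 59 overlapping bigram windows for "speak friend":
  position 19–20: speak friend
  position 27–28: speak friend
  position 32–33: speak friend
  position 37–38: speak friend
  position 46–47: speak friend
  position 49–50: speak friend
  position 58–59: speak friend

7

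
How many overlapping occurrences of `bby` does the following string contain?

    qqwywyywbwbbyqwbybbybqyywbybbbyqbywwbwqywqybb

Sliding a length-3 window over the 45 characters (43 positions):
  position 11–13: bby
  position 18–20: bby
  position 29–31: bby

3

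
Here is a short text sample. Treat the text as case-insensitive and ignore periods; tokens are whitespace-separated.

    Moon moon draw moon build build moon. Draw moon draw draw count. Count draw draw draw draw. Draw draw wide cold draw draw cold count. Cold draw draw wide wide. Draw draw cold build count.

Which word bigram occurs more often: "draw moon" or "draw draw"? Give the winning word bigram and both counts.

"draw draw" (9 vs 2)

"draw moon": 2 occurrences
"draw draw": 9 occurrences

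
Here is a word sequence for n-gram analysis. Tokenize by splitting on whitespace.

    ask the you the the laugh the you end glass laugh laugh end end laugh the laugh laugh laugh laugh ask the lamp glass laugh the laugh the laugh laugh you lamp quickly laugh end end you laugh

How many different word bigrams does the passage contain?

22

38 tokens → 37 bigram windows in total.
Repeated bigrams (each contributes count−1 duplicates):
  laugh laugh: 5
  laugh the: 4
  the laugh: 4
  ask the: 2
  end end: 2
  glass laugh: 2
  laugh end: 2
  the you: 2
15 duplicate windows → 37 − 15 = 22 distinct.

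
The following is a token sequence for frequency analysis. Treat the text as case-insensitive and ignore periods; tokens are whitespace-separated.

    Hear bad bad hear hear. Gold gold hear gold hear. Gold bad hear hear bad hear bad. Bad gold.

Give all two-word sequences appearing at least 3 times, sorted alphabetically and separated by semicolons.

Bigram counts meeting the condition (at least 3 times):
  bad hear: 3
  hear bad: 3
  hear gold: 3

bad hear; hear bad; hear gold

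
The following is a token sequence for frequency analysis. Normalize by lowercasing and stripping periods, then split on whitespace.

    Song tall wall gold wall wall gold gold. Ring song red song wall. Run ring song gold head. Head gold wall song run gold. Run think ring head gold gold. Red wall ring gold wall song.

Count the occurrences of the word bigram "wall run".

1

Scanning the 35 overlapping bigram windows for "wall run":
  position 13–14: wall run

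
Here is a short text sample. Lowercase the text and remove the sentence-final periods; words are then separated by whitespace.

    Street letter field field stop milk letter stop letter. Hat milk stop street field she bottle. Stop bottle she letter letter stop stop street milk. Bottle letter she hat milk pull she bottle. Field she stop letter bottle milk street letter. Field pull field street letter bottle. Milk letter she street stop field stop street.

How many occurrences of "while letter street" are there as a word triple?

0

Scanning the 53 overlapping trigram windows for "while letter street":
  (none found)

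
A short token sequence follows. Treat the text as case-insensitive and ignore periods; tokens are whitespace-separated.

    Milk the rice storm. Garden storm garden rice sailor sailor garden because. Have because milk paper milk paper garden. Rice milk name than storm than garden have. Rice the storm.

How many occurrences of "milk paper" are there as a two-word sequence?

Scanning the 29 overlapping bigram windows for "milk paper":
  position 15–16: milk paper
  position 17–18: milk paper

2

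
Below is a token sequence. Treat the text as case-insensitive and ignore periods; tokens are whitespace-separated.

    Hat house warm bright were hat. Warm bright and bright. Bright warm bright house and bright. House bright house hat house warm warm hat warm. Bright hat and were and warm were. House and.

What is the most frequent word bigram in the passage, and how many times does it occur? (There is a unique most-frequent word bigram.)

"warm bright", 4 times

Bigram frequencies (highest first):
  warm bright: 4
  bright house: 3
  hat house: 2
  house warm: 2
  hat warm: 2
  and bright: 2
  … (17 more, each ≤ 2)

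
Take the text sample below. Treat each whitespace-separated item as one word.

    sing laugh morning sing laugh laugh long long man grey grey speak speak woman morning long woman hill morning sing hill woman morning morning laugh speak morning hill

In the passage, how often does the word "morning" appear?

6

Scanning the 28 tokens for "morning":
  position 3: morning
  position 15: morning
  position 19: morning
  position 23: morning
  position 24: morning
  position 27: morning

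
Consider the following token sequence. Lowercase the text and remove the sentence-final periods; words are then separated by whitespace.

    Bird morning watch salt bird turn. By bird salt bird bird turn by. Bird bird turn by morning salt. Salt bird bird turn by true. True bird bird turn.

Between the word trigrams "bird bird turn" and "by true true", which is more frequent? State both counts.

"bird bird turn": 4 occurrences
"by true true": 1 occurrence

"bird bird turn" (4 vs 1)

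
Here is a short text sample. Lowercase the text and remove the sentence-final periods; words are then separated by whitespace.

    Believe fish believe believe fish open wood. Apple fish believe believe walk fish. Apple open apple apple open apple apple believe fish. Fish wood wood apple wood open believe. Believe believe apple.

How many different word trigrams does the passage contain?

32 tokens → 30 trigram windows in total.
Repeated trigrams (each contributes count−1 duplicates):
  apple open apple: 2
  fish believe believe: 2
  open apple apple: 2
3 duplicate windows → 30 − 3 = 27 distinct.

27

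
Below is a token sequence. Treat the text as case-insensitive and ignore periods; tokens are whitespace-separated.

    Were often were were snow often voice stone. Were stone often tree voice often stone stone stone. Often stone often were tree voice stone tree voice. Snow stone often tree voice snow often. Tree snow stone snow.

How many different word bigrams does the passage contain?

21

37 tokens → 36 bigram windows in total.
Repeated bigrams (each contributes count−1 duplicates):
  stone often: 4
  tree voice: 4
  often tree: 3
  often stone: 2
  often were: 2
  snow often: 2
  snow stone: 2
  stone stone: 2
  … (2 more repeated)
15 duplicate windows → 36 − 15 = 21 distinct.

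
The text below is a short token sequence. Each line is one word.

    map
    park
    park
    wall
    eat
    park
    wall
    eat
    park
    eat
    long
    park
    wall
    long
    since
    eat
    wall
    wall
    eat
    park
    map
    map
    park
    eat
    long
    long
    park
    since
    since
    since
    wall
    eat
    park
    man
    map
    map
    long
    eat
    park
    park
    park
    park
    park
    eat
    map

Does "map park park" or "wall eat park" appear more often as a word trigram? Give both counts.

"map park park": 1 occurrence
"wall eat park": 4 occurrences

"wall eat park" (4 vs 1)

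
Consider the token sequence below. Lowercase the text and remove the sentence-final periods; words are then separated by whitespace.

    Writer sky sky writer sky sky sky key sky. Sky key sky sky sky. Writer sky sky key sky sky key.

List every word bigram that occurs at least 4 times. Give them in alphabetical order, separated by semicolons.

Bigram counts meeting the condition (at least 4 times):
  sky key: 4
  sky sky: 8

sky key; sky sky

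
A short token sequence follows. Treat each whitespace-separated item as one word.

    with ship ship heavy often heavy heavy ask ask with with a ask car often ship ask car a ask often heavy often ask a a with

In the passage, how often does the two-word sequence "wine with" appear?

Scanning the 26 overlapping bigram windows for "wine with":
  (none found)

0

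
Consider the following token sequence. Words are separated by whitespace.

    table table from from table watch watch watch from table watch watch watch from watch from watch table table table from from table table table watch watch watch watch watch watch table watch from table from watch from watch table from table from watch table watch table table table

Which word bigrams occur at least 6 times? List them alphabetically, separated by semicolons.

Bigram counts meeting the condition (at least 6 times):
  table table: 7
  watch watch: 9

table table; watch watch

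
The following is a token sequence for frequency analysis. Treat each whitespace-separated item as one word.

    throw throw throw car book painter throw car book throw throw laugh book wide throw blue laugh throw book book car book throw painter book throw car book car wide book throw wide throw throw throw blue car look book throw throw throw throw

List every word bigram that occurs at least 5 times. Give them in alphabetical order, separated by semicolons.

book throw; throw throw

Bigram counts meeting the condition (at least 5 times):
  book throw: 5
  throw throw: 8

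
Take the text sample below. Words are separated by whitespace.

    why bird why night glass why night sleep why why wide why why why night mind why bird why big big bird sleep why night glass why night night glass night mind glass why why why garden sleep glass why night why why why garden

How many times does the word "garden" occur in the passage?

Scanning the 45 tokens for "garden":
  position 37: garden
  position 45: garden

2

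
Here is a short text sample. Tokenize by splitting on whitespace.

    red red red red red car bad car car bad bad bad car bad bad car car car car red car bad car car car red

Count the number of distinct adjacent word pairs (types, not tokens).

26 tokens → 25 bigram windows in total.
Repeated bigrams (each contributes count−1 duplicates):
  car car: 6
  bad car: 4
  car bad: 4
  red red: 4
  bad bad: 3
  car red: 2
  red car: 2
18 duplicate windows → 25 − 18 = 7 distinct.

7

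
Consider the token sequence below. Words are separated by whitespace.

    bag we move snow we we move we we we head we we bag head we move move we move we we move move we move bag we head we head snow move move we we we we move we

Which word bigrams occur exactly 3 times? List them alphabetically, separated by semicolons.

Bigram counts meeting the condition (exactly 3 times):
  head we: 3
  move move: 3
  we head: 3

head we; move move; we head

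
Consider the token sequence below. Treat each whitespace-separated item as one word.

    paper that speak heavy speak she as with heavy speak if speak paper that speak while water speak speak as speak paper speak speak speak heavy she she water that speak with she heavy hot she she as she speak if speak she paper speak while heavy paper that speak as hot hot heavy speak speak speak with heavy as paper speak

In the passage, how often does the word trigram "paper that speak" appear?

3

Scanning the 60 overlapping trigram windows for "paper that speak":
  position 1–3: paper that speak
  position 13–15: paper that speak
  position 48–50: paper that speak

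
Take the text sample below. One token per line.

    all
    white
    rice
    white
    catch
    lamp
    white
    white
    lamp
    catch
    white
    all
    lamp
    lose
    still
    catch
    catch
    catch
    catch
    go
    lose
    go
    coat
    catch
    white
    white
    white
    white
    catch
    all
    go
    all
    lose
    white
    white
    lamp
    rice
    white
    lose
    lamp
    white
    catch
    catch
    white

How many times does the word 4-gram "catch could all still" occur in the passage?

0

Scanning the 41 overlapping 4-gram windows for "catch could all still":
  (none found)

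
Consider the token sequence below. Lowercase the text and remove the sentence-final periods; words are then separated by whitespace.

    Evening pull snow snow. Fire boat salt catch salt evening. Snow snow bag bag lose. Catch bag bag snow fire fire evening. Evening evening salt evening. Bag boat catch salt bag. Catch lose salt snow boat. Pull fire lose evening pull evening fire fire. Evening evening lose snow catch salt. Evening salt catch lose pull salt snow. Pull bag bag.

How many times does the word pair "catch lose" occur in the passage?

Scanning the 59 overlapping bigram windows for "catch lose":
  position 32–33: catch lose
  position 53–54: catch lose

2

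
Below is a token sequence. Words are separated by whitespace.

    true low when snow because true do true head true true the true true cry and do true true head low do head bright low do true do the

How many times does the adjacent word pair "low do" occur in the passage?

Scanning the 28 overlapping bigram windows for "low do":
  position 21–22: low do
  position 25–26: low do

2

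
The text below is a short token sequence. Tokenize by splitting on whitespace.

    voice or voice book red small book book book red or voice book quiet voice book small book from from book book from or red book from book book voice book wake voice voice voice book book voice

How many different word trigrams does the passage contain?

33

38 tokens → 36 trigram windows in total.
Repeated trigrams (each contributes count−1 duplicates):
  book book voice: 2
  from book book: 2
  or voice book: 2
3 duplicate windows → 36 − 3 = 33 distinct.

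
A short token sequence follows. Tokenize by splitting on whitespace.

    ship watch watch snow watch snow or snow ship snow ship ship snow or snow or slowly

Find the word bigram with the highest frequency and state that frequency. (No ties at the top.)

"snow or", 3 times

Bigram frequencies (highest first):
  snow or: 3
  watch snow: 2
  or snow: 2
  snow ship: 2
  ship snow: 2
  ship watch: 1
  … (4 more, each ≤ 1)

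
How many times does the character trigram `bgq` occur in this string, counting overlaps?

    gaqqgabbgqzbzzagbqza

1

Sliding a length-3 window over the 20 characters (18 positions):
  position 8–10: bgq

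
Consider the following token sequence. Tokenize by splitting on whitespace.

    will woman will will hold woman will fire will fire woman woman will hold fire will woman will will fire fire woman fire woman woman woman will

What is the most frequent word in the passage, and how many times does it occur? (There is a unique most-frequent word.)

Unigram frequencies (highest first):
  will: 10
  woman: 9
  fire: 6
  hold: 2

"will", 10 times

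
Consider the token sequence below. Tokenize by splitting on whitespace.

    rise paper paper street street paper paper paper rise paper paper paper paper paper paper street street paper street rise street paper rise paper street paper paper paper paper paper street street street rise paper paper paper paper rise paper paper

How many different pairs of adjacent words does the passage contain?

41 tokens → 40 bigram windows in total.
Repeated bigrams (each contributes count−1 duplicates):
  paper paper: 16
  paper street: 5
  rise paper: 5
  street paper: 4
  street street: 4
  paper rise: 3
  street rise: 2
32 duplicate windows → 40 − 32 = 8 distinct.

8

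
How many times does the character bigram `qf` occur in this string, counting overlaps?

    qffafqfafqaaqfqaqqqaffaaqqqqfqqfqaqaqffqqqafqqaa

6

Sliding a length-2 window over the 48 characters (47 positions):
  position 1–2: qf
  position 6–7: qf
  position 13–14: qf
  position 28–29: qf
  position 31–32: qf
  position 37–38: qf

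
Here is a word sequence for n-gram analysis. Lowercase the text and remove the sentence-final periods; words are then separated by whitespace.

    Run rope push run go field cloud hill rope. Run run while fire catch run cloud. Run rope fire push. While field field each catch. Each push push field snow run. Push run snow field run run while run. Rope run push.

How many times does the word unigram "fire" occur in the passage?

Scanning the 42 tokens for "fire":
  position 13: fire
  position 19: fire

2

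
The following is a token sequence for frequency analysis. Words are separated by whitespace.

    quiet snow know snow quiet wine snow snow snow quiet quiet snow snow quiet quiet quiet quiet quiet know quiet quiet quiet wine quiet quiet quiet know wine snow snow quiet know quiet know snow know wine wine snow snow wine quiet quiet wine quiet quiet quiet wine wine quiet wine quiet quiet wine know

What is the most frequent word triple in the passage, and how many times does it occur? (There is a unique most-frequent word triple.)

"quiet quiet quiet", 6 times

Trigram frequencies (highest first):
  quiet quiet quiet: 6
  quiet quiet wine: 4
  wine quiet quiet: 4
  wine snow snow: 3
  snow snow quiet: 3
  quiet wine quiet: 3
  … (27 more, each ≤ 2)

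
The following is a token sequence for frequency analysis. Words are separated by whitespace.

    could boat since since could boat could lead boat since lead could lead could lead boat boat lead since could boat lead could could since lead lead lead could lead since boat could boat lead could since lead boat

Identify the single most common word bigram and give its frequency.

"lead could", 5 times

Bigram frequencies (highest first):
  lead could: 5
  could boat: 4
  could lead: 4
  lead boat: 3
  since lead: 3
  boat lead: 3
  … (10 more, each ≤ 2)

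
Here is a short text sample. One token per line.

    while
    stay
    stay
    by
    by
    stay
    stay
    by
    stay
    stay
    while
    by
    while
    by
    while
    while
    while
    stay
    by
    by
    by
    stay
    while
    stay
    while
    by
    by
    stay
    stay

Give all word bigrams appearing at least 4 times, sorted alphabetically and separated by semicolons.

Bigram counts meeting the condition (at least 4 times):
  by by: 4
  by stay: 4
  stay stay: 4

by by; by stay; stay stay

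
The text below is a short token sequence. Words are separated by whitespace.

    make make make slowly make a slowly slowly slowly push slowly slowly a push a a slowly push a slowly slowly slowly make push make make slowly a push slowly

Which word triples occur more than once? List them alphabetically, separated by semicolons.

a slowly slowly; make make slowly; slowly a push; slowly slowly slowly

Trigram counts meeting the condition (more than once):
  a slowly slowly: 2
  make make slowly: 2
  slowly a push: 2
  slowly slowly slowly: 2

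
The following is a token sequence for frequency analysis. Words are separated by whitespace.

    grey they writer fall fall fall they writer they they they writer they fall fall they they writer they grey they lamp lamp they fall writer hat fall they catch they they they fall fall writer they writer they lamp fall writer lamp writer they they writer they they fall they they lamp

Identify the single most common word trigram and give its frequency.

Trigram frequencies (highest first):
  they writer they: 5
  writer they they: 3
  they they writer: 3
  fall fall they: 2
  they they they: 2
  they fall fall: 2
  … (32 more, each ≤ 2)

"they writer they", 5 times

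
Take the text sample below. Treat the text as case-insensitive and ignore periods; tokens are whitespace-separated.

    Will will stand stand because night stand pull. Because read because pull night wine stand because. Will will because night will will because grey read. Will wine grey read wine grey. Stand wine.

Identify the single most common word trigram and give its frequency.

Trigram frequencies (highest first):
  will will because: 2
  will will stand: 1
  will stand stand: 1
  stand stand because: 1
  stand because night: 1
  because night stand: 1
  … (24 more, each ≤ 1)

"will will because", 2 times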